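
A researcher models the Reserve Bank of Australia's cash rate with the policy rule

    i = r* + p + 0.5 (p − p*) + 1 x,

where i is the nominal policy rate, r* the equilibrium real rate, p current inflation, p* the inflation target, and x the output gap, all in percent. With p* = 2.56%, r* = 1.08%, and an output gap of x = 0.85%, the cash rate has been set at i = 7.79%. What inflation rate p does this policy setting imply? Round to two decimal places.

4.76%

Collecting p: i = r* + (1 + 0.5) p − 0.5 p* + 1 x
1.5 p = 7.79 − 1.08 + 0.5 × 2.56 − 1 × 0.85 = 7.14
p = 7.14 / 1.5 = 4.76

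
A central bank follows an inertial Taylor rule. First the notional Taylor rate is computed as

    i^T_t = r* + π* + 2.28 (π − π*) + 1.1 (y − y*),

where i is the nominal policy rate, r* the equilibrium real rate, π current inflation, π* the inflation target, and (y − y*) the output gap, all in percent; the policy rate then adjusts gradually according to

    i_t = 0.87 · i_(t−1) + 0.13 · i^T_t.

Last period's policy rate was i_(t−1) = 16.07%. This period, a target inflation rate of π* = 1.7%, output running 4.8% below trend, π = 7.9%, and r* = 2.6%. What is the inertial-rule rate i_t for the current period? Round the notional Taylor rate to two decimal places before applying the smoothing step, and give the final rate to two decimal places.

15.69%

Output 4.8% below potential → (y − y*) = -4.8.
i^T_t = 2.6 + 1.7 + 2.28 × (7.9 − 1.7) + 1.1 × (-4.8)
   = 2.6 + 1.7 + 14.136 − 5.28 = 13.16
i_t = 0.87 × 16.07 + 0.13 × 13.16 = 13.9809 + 1.7108 = 15.69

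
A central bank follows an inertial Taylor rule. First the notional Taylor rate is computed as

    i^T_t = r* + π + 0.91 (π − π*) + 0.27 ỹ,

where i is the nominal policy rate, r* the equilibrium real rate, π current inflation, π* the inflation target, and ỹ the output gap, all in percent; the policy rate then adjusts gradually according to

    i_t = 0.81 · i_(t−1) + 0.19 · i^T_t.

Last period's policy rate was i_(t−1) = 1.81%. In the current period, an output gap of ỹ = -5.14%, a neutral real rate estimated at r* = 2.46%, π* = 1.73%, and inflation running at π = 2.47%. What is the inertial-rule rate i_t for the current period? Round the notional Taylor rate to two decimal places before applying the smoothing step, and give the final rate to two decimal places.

2.27%

i^T_t = 2.46 + 2.47 + 0.91 × (2.47 − 1.73) + 0.27 × (-5.14)
   = 2.46 + 2.47 + 0.6734 − 1.3878 = 4.22
i_t = 0.81 × 1.81 + 0.19 × 4.22 = 1.4661 + 0.8018 = 2.27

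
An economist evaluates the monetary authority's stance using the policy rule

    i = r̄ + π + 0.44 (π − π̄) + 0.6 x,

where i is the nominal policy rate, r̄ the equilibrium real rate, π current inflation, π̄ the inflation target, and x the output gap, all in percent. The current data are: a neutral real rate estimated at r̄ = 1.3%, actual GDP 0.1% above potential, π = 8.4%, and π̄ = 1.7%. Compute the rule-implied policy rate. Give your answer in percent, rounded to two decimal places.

Output 0.1% above potential → x = 0.1.
i = 1.3 + 8.4 + 0.44 × (8.4 − 1.7) + 0.6 × 0.1
   = 1.3 + 8.4 + 2.948 + 0.06 = 12.71

12.71%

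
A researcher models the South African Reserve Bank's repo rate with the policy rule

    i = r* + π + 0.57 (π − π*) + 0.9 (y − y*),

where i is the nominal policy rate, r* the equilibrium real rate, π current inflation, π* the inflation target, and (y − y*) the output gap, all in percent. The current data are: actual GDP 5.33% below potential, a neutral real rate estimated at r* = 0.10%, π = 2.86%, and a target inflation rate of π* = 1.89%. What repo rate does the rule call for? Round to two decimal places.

Output 5.33% below potential → (y − y*) = -5.33.
i = 0.10 + 2.86 + 0.57 × (2.86 − 1.89) + 0.9 × (-5.33)
   = 0.10 + 2.86 + 0.5529 − 4.797 = -1.28

-1.28%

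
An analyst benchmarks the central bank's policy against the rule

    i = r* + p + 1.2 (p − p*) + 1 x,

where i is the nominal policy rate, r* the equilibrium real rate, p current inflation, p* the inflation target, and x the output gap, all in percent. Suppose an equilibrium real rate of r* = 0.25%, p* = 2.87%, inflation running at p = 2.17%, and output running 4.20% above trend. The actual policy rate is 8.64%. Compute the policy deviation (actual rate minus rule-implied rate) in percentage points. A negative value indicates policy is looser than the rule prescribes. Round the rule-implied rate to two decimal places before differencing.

Output 4.20% above potential → x = 4.20.
i = 0.25 + 2.17 + 1.2 × (2.17 − 2.87) + 1 × 4.20
   = 0.25 + 2.17 − 0.84 + 4.2 = 5.78
Deviation = 8.64 − 5.78 = 2.86 pp.

2.86 pp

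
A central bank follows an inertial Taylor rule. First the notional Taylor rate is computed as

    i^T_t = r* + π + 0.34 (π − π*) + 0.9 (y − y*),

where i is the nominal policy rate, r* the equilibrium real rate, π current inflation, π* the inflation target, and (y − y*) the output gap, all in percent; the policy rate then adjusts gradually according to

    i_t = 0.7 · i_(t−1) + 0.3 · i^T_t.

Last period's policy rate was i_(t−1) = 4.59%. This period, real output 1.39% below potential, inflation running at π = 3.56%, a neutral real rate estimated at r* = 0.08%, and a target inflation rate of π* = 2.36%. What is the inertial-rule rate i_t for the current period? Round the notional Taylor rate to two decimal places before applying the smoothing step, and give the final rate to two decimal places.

4.05%

Output 1.39% below potential → (y − y*) = -1.39.
i^T_t = 0.08 + 3.56 + 0.34 × (3.56 − 2.36) + 0.9 × (-1.39)
   = 0.08 + 3.56 + 0.408 − 1.251 = 2.80
i_t = 0.7 × 4.59 + 0.3 × 2.80 = 3.213 + 0.84 = 4.05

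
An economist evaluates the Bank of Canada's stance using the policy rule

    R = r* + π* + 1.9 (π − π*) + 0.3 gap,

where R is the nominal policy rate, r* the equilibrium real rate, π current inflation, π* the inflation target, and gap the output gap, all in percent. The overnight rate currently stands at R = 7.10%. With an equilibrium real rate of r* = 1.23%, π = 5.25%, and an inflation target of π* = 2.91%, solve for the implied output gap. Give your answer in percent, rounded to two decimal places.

-4.95%

0.3 gap = 7.10 − 1.23 − 2.91 − 1.9 × (5.25 − 2.91) = -1.486
gap = -1.486 / 0.3 = -4.95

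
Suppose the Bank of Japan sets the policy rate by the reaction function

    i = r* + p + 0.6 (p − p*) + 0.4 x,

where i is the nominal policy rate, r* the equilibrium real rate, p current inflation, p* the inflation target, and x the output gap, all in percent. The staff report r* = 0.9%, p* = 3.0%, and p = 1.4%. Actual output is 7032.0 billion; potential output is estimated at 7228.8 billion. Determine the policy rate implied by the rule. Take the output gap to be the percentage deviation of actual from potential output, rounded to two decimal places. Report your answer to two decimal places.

Output gap = 100 × (7032.0 − 7228.8) / 7228.8 = -2.72%.
i = 0.90 + 1.40 + 0.6 × (1.40 − 3.00) + 0.4 × (-2.72)
   = 0.90 + 1.4 − 0.96 − 1.088 = 0.25

0.25%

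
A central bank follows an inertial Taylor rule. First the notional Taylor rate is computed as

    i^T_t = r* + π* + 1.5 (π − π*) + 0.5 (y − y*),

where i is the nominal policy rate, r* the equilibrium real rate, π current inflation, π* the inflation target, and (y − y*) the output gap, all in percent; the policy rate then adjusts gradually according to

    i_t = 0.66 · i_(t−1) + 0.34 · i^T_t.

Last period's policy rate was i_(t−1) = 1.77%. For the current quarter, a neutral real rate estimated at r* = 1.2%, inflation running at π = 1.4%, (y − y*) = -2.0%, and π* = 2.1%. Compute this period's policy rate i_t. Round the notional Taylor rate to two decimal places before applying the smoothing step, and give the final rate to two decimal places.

1.59%

i^T_t = 1.2 + 2.1 + 1.5 × (1.4 − 2.1) + 0.5 × (-2.0)
   = 1.2 + 2.1 − 1.05 − 1 = 1.25
i_t = 0.66 × 1.77 + 0.34 × 1.25 = 1.1682 + 0.425 = 1.59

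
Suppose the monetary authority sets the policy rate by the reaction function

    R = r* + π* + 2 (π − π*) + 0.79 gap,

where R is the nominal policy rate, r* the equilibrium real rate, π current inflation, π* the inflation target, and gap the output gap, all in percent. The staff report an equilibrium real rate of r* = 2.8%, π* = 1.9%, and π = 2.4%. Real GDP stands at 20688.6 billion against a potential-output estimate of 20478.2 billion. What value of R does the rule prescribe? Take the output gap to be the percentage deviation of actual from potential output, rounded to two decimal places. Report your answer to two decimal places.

6.51%

Output gap = 100 × (20688.6 − 20478.2) / 20478.2 = 1.03%.
R = 2.80 + 1.90 + 2 × (2.40 − 1.90) + 0.79 × 1.03
   = 2.80 + 1.9 + 1 + 0.8137 = 6.51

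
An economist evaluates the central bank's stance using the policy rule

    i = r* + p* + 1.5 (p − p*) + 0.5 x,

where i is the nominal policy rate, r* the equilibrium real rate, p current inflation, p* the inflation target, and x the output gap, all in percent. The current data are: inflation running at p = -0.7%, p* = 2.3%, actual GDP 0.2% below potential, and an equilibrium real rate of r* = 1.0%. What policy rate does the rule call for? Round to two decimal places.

Output 0.2% below potential → x = -0.2.
i = 1.0 + 2.3 + 1.5 × (-0.7 − 2.3) + 0.5 × (-0.2)
   = 1.0 + 2.3 − 4.5 − 0.1 = -1.30

-1.30%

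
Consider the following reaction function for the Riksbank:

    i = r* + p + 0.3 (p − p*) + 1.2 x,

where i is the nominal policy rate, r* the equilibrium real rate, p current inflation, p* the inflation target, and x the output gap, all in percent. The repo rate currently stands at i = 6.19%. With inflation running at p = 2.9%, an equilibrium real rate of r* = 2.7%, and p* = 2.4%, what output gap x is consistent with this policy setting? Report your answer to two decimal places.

1.2 x = 6.19 − 2.7 − 2.9 − 0.3 × (2.9 − 2.4) = 0.44
x = 0.44 / 1.2 = 0.37

0.37%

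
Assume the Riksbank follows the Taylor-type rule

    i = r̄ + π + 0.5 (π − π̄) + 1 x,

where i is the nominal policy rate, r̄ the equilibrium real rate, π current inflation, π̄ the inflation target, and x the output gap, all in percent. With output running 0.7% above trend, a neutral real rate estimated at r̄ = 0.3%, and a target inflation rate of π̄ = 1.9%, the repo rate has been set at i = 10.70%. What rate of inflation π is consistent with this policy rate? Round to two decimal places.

Output 0.7% above potential → x = 0.7.
Collecting π: i = r̄ + (1 + 0.5) π − 0.5 π̄ + 1 x
1.5 π = 10.70 − 0.3 + 0.5 × 1.9 − 1 × 0.7 = 10.65
π = 10.65 / 1.5 = 7.10

7.10%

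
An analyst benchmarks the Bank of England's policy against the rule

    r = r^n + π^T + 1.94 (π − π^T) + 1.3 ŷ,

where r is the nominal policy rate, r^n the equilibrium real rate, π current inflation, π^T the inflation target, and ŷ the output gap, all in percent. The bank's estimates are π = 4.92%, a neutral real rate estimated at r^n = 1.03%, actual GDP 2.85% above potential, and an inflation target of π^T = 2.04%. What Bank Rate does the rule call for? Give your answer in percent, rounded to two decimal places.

12.36%

Output 2.85% above potential → ŷ = 2.85.
r = 1.03 + 2.04 + 1.94 × (4.92 − 2.04) + 1.3 × 2.85
   = 1.03 + 2.04 + 5.5872 + 3.705 = 12.36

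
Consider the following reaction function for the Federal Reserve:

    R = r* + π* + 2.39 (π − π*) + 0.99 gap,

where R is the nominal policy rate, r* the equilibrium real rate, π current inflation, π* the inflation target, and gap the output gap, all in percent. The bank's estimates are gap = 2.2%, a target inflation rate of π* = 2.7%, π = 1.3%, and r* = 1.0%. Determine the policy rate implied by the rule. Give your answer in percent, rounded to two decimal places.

2.53%

R = 1.0 + 2.7 + 2.39 × (1.3 − 2.7) + 0.99 × 2.2
   = 1.0 + 2.7 − 3.346 + 2.178 = 2.53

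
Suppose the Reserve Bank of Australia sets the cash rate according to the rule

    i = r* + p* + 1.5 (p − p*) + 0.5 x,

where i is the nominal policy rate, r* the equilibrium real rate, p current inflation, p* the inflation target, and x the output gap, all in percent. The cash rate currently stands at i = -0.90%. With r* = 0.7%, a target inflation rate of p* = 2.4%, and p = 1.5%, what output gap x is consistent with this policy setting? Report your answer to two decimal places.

-5.30%

0.5 x = -0.90 − 0.7 − 2.4 − 1.5 × (1.5 − 2.4) = -2.65
x = -2.65 / 0.5 = -5.30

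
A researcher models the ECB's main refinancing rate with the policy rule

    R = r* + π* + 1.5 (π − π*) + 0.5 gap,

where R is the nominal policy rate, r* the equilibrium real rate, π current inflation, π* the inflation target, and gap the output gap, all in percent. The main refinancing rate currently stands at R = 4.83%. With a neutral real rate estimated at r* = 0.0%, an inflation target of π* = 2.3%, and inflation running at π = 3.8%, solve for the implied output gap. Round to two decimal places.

0.56%

0.5 gap = 4.83 − 0.0 − 2.3 − 1.5 × (3.8 − 2.3) = 0.28
gap = 0.28 / 0.5 = 0.56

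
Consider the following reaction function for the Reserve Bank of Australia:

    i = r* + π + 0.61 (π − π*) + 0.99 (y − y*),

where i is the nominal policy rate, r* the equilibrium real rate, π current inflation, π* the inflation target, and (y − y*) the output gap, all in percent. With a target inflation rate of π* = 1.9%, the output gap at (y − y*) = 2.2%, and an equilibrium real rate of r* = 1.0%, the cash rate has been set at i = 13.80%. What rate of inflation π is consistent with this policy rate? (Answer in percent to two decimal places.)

Collecting π: i = r* + (1 + 0.61) π − 0.61 π* + 0.99 (y − y*)
1.61 π = 13.80 − 1.0 + 0.61 × 1.9 − 0.99 × 2.2 = 11.781
π = 11.781 / 1.61 = 7.32

7.32%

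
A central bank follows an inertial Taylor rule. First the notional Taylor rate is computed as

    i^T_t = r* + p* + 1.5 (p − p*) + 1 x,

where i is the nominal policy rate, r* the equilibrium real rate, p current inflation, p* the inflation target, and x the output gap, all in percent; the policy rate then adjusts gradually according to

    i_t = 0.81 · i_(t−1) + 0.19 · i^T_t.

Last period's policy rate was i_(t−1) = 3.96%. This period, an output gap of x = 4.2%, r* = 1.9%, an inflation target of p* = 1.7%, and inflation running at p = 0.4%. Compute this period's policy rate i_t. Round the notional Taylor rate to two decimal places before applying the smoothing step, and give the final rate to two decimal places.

i^T_t = 1.9 + 1.7 + 1.5 × (0.4 − 1.7) + 1 × 4.2
   = 1.9 + 1.7 − 1.95 + 4.2 = 5.85
i_t = 0.81 × 3.96 + 0.19 × 5.85 = 3.2076 + 1.1115 = 4.32

4.32%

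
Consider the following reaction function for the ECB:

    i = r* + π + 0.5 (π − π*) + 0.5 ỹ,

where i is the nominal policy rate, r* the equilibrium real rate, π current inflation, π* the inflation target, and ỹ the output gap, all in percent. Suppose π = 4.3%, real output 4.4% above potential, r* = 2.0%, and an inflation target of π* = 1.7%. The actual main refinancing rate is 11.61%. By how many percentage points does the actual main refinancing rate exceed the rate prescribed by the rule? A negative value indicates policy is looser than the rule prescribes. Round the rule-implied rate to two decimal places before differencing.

Output 4.4% above potential → ỹ = 4.4.
i = 2.0 + 4.3 + 0.5 × (4.3 − 1.7) + 0.5 × 4.4
   = 2.0 + 4.3 + 1.3 + 2.2 = 9.80
Deviation = 11.61 − 9.80 = 1.81 pp.

1.81 pp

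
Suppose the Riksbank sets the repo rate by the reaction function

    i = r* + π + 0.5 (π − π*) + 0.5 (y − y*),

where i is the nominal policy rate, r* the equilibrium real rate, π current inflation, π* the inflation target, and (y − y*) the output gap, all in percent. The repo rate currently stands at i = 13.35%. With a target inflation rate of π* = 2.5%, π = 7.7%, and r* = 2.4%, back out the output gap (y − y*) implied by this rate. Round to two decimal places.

1.30%

0.5 (y − y*) = 13.35 − 2.4 − 7.7 − 0.5 × (7.7 − 2.5) = 0.65
(y − y*) = 0.65 / 0.5 = 1.30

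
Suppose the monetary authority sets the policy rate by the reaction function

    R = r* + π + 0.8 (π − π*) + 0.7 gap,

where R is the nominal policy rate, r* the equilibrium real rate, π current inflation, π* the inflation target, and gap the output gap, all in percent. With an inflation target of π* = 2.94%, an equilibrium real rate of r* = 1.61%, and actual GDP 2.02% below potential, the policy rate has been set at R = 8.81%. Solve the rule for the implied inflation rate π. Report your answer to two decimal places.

Output 2.02% below potential → gap = -2.02.
Collecting π: R = r* + (1 + 0.8) π − 0.8 π* + 0.7 gap
1.8 π = 8.81 − 1.61 + 0.8 × 2.94 − 0.7 × (-2.02) = 10.966
π = 10.966 / 1.8 = 6.09

6.09%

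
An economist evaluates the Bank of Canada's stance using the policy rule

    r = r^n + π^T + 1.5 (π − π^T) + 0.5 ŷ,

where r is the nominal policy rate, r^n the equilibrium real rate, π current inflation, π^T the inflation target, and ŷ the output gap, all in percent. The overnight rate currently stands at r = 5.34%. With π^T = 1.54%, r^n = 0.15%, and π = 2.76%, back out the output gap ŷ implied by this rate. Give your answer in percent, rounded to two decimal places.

0.5 ŷ = 5.34 − 0.15 − 1.54 − 1.5 × (2.76 − 1.54) = 1.82
ŷ = 1.82 / 0.5 = 3.64

3.64%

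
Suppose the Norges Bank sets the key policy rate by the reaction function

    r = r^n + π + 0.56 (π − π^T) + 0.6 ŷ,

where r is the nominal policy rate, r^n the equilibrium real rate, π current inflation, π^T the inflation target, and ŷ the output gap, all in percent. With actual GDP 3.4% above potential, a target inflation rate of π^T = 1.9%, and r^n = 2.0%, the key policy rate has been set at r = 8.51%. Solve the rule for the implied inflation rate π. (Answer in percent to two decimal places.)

3.55%

Output 3.4% above potential → ŷ = 3.4.
Collecting π: r = r^n + (1 + 0.56) π − 0.56 π^T + 0.6 ŷ
1.56 π = 8.51 − 2.0 + 0.56 × 1.9 − 0.6 × 3.4 = 5.534
π = 5.534 / 1.56 = 3.55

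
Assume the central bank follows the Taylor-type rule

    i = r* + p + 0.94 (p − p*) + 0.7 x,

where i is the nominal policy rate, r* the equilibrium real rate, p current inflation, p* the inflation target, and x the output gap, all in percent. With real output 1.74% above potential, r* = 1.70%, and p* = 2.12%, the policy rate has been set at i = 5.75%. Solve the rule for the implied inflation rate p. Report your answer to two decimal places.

2.49%

Output 1.74% above potential → x = 1.74.
Collecting p: i = r* + (1 + 0.94) p − 0.94 p* + 0.7 x
1.94 p = 5.75 − 1.70 + 0.94 × 2.12 − 0.7 × 1.74 = 4.8248
p = 4.8248 / 1.94 = 2.49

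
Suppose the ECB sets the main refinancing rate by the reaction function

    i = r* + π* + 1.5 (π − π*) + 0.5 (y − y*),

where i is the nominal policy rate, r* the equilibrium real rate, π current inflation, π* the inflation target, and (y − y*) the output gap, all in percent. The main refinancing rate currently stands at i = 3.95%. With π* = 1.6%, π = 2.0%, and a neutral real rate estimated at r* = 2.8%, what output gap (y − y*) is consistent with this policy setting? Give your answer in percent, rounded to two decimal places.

0.5 (y − y*) = 3.95 − 2.8 − 1.6 − 1.5 × (2.0 − 1.6) = -1.05
(y − y*) = -1.05 / 0.5 = -2.10

-2.10%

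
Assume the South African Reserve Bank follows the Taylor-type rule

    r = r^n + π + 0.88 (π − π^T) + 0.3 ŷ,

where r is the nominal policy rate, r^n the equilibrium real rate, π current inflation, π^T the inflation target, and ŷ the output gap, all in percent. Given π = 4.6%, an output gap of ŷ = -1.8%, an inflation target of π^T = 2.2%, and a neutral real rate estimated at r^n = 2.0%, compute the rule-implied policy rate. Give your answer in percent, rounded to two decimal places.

r = 2.0 + 4.6 + 0.88 × (4.6 − 2.2) + 0.3 × (-1.8)
   = 2.0 + 4.6 + 2.112 − 0.54 = 8.17

8.17%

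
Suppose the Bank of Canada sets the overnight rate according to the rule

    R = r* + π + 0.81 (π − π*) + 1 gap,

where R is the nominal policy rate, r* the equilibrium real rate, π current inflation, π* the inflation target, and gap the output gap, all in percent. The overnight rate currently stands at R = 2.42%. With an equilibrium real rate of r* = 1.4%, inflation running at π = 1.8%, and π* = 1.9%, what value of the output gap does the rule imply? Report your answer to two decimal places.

1 gap = 2.42 − 1.4 − 1.8 − 0.81 × (1.8 − 1.9) = -0.699
gap = -0.699 / 1 = -0.70

-0.70%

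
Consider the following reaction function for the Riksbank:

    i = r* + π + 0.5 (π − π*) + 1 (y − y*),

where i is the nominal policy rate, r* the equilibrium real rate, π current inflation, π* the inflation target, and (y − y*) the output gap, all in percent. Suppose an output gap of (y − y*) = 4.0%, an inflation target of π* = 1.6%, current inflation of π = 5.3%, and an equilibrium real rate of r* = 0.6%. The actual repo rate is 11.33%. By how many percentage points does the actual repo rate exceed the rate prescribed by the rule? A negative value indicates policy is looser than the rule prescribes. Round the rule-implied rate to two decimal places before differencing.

i = 0.6 + 5.3 + 0.5 × (5.3 − 1.6) + 1 × 4.0
   = 0.6 + 5.3 + 1.85 + 4 = 11.75
Deviation = 11.33 − 11.75 = -0.42 pp.

-0.42 pp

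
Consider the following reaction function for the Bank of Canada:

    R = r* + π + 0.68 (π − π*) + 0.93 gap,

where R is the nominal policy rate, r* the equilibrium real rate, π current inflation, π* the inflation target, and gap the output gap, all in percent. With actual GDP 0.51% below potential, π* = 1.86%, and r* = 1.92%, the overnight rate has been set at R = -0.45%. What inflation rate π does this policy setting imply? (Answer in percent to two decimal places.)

-0.38%

Output 0.51% below potential → gap = -0.51.
Collecting π: R = r* + (1 + 0.68) π − 0.68 π* + 0.93 gap
1.68 π = -0.45 − 1.92 + 0.68 × 1.86 − 0.93 × (-0.51) = -0.6309
π = -0.6309 / 1.68 = -0.38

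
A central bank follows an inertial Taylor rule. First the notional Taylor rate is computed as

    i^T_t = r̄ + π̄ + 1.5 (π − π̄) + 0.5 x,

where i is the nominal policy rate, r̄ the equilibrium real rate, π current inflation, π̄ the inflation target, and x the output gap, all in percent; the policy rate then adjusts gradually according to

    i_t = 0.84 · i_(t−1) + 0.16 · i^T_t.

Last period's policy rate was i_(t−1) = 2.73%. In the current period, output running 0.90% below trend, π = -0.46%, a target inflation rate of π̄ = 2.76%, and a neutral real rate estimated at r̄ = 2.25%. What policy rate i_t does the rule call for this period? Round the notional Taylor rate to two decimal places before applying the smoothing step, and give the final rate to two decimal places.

Output 0.90% below potential → x = -0.90.
i^T_t = 2.25 + 2.76 + 1.5 × (-0.46 − 2.76) + 0.5 × (-0.90)
   = 2.25 + 2.76 − 4.83 − 0.45 = -0.27
i_t = 0.84 × 2.73 + 0.16 × (-0.27) = 2.2932 − 0.0432 = 2.25

2.25%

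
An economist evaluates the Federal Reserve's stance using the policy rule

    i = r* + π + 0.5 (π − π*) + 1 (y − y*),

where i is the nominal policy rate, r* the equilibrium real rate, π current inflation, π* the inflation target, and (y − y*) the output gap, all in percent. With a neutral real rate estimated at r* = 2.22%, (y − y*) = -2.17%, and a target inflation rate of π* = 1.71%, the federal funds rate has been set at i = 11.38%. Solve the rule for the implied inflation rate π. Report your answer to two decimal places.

8.12%

Collecting π: i = r* + (1 + 0.5) π − 0.5 π* + 1 (y − y*)
1.5 π = 11.38 − 2.22 + 0.5 × 1.71 − 1 × (-2.17) = 12.185
π = 12.185 / 1.5 = 8.12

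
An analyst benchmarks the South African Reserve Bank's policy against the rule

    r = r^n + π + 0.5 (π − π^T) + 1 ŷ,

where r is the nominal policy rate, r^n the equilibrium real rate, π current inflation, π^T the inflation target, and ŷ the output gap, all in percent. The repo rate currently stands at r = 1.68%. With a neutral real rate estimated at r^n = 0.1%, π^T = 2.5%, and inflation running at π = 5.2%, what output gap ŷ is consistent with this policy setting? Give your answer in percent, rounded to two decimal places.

1 ŷ = 1.68 − 0.1 − 5.2 − 0.5 × (5.2 − 2.5) = -4.97
ŷ = -4.97 / 1 = -4.97

-4.97%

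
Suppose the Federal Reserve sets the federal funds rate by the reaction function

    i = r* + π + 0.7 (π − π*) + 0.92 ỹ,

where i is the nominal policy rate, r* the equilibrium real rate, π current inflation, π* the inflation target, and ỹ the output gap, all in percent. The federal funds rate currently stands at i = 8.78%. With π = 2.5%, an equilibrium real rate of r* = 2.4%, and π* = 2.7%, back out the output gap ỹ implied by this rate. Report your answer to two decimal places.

4.37%

0.92 ỹ = 8.78 − 2.4 − 2.5 − 0.7 × (2.5 − 2.7) = 4.02
ỹ = 4.02 / 0.92 = 4.37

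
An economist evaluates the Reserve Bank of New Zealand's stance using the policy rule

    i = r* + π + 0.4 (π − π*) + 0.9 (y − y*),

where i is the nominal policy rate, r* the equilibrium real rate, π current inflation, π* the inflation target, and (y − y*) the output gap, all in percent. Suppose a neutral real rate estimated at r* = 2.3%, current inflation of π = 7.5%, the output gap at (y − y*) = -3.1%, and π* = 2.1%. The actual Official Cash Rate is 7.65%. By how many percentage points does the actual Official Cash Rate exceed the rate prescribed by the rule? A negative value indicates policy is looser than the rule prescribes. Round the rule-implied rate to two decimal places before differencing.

-1.52 pp

i = 2.3 + 7.5 + 0.4 × (7.5 − 2.1) + 0.9 × (-3.1)
   = 2.3 + 7.5 + 2.16 − 2.79 = 9.17
Deviation = 7.65 − 9.17 = -1.52 pp.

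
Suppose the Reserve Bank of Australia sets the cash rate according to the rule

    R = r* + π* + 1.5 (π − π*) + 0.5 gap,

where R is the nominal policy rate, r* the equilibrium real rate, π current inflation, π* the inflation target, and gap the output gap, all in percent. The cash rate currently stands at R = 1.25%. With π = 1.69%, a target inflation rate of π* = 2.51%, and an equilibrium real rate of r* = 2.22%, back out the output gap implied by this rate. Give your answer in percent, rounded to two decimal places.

0.5 gap = 1.25 − 2.22 − 2.51 − 1.5 × (1.69 − 2.51) = -2.25
gap = -2.25 / 0.5 = -4.50

-4.50%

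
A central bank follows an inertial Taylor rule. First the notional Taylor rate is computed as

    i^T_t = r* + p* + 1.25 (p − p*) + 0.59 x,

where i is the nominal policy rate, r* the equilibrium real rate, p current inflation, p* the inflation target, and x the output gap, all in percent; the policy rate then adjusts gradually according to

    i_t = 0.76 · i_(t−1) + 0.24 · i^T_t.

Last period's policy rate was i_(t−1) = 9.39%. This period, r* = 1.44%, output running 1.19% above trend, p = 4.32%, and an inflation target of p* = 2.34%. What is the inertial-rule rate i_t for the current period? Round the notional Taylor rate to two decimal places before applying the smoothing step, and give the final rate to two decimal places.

Output 1.19% above potential → x = 1.19.
i^T_t = 1.44 + 2.34 + 1.25 × (4.32 − 2.34) + 0.59 × 1.19
   = 1.44 + 2.34 + 2.475 + 0.7021 = 6.96
i_t = 0.76 × 9.39 + 0.24 × 6.96 = 7.1364 + 1.6704 = 8.81

8.81%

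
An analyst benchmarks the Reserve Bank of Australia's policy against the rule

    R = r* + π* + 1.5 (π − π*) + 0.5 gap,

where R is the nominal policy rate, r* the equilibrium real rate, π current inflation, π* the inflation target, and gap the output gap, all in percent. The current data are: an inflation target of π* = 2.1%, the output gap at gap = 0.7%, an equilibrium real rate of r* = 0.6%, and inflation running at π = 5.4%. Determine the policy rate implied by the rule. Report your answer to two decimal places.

8.00%

R = 0.6 + 2.1 + 1.5 × (5.4 − 2.1) + 0.5 × 0.7
   = 0.6 + 2.1 + 4.95 + 0.35 = 8.00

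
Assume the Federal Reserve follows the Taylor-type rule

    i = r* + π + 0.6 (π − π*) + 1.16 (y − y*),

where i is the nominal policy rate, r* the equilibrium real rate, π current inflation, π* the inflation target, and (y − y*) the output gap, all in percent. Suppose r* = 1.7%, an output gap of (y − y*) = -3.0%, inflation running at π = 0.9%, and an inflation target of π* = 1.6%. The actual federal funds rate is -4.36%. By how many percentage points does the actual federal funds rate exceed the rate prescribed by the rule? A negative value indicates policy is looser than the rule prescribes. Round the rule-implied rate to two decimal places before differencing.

i = 1.7 + 0.9 + 0.6 × (0.9 − 1.6) + 1.16 × (-3.0)
   = 1.7 + 0.9 − 0.42 − 3.48 = -1.30
Deviation = -4.36 − (-1.30) = -3.06 pp.

-3.06 pp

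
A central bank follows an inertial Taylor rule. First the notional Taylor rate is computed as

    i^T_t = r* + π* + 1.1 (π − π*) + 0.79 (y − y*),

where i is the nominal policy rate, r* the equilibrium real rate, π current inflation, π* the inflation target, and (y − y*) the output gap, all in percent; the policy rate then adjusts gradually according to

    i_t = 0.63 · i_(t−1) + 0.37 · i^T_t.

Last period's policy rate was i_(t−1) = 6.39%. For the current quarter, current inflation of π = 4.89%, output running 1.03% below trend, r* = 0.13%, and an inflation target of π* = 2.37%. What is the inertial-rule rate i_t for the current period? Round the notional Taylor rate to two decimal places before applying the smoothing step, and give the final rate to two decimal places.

Output 1.03% below potential → (y − y*) = -1.03.
i^T_t = 0.13 + 2.37 + 1.1 × (4.89 − 2.37) + 0.79 × (-1.03)
   = 0.13 + 2.37 + 2.772 − 0.8137 = 4.46
i_t = 0.63 × 6.39 + 0.37 × 4.46 = 4.0257 + 1.6502 = 5.68

5.68%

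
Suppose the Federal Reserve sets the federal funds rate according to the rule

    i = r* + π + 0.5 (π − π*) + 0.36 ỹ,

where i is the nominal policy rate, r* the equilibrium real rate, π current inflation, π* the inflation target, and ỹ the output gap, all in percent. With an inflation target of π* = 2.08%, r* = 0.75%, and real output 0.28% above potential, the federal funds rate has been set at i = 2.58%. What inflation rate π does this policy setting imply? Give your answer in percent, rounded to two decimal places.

Output 0.28% above potential → ỹ = 0.28.
Collecting π: i = r* + (1 + 0.5) π − 0.5 π* + 0.36 ỹ
1.5 π = 2.58 − 0.75 + 0.5 × 2.08 − 0.36 × 0.28 = 2.7692
π = 2.7692 / 1.5 = 1.85

1.85%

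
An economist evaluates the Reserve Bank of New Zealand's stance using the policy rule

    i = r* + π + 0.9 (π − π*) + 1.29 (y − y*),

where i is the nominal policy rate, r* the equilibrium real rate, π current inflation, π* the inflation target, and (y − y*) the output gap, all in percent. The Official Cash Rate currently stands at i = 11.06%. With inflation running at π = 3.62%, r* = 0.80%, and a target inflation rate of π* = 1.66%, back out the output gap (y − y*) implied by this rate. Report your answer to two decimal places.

1.29 (y − y*) = 11.06 − 0.80 − 3.62 − 0.9 × (3.62 − 1.66) = 4.876
(y − y*) = 4.876 / 1.29 = 3.78

3.78%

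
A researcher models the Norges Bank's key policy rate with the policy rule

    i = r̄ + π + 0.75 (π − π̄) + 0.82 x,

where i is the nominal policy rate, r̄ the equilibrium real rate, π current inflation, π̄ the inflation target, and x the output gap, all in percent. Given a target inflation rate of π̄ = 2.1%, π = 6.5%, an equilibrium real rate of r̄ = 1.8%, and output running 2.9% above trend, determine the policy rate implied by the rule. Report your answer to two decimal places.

13.98%

Output 2.9% above potential → x = 2.9.
i = 1.8 + 6.5 + 0.75 × (6.5 − 2.1) + 0.82 × 2.9
   = 1.8 + 6.5 + 3.3 + 2.378 = 13.98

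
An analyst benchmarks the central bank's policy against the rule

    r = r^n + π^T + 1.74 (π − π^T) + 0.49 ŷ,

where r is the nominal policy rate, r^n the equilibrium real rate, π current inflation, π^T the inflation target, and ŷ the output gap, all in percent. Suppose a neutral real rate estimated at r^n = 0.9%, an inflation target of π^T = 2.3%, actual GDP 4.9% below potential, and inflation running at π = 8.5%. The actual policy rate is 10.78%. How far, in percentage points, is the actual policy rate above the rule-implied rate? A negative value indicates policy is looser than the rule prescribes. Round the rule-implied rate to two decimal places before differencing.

Output 4.9% below potential → ŷ = -4.9.
r = 0.9 + 2.3 + 1.74 × (8.5 − 2.3) + 0.49 × (-4.9)
   = 0.9 + 2.3 + 10.788 − 2.401 = 11.59
Deviation = 10.78 − 11.59 = -0.81 pp.

-0.81 pp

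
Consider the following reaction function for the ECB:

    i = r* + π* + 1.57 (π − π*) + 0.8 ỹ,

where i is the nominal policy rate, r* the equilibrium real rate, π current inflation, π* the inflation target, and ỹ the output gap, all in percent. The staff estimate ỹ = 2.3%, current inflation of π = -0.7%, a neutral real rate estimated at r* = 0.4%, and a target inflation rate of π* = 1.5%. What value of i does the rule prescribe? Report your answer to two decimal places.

i = 0.4 + 1.5 + 1.57 × (-0.7 − 1.5) + 0.8 × 2.3
   = 0.4 + 1.5 − 3.454 + 1.84 = 0.29

0.29%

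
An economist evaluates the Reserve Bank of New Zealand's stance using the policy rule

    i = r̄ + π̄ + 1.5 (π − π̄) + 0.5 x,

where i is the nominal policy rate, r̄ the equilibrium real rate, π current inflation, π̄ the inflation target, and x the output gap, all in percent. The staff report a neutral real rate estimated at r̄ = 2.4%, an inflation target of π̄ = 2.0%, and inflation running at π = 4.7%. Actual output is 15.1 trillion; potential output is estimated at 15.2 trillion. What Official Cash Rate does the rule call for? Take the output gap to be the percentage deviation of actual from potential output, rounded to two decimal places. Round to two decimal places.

8.12%

Output gap = 100 × (15.1 − 15.2) / 15.2 = -0.66%.
i = 2.40 + 2.00 + 1.5 × (4.70 − 2.00) + 0.5 × (-0.66)
   = 2.40 + 2 + 4.05 − 0.33 = 8.12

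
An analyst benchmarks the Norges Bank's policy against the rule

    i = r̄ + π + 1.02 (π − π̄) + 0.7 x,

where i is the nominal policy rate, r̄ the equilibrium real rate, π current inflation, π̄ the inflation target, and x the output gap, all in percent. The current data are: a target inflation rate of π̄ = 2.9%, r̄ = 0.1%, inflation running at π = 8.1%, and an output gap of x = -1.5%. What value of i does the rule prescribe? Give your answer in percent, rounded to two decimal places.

12.45%

i = 0.1 + 8.1 + 1.02 × (8.1 − 2.9) + 0.7 × (-1.5)
   = 0.1 + 8.1 + 5.304 − 1.05 = 12.45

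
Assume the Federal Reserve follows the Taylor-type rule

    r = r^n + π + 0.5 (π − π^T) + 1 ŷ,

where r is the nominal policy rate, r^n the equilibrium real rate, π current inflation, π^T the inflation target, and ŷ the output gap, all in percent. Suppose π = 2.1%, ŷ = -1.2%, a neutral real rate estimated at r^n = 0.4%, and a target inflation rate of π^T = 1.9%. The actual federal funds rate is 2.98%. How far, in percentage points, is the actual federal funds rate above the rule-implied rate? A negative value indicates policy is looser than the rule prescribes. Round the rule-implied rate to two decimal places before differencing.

r = 0.4 + 2.1 + 0.5 × (2.1 − 1.9) + 1 × (-1.2)
   = 0.4 + 2.1 + 0.1 − 1.2 = 1.40
Deviation = 2.98 − 1.40 = 1.58 pp.

1.58 pp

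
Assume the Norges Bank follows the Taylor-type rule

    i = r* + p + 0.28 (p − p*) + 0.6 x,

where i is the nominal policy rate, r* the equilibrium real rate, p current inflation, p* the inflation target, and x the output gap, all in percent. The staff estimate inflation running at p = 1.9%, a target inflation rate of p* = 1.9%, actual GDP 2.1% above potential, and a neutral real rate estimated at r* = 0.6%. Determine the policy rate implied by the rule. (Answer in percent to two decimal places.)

3.76%

Output 2.1% above potential → x = 2.1.
i = 0.6 + 1.9 + 0.28 × (1.9 − 1.9) + 0.6 × 2.1
   = 0.6 + 1.9 + 0 + 1.26 = 3.76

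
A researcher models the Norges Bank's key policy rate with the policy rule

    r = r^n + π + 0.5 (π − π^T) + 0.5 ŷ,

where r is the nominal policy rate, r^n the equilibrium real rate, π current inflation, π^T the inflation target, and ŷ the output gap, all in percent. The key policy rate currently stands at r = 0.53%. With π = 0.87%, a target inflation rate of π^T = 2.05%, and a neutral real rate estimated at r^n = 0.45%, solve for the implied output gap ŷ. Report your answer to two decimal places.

-0.40%

0.5 ŷ = 0.53 − 0.45 − 0.87 − 0.5 × (0.87 − 2.05) = -0.2
ŷ = -0.2 / 0.5 = -0.40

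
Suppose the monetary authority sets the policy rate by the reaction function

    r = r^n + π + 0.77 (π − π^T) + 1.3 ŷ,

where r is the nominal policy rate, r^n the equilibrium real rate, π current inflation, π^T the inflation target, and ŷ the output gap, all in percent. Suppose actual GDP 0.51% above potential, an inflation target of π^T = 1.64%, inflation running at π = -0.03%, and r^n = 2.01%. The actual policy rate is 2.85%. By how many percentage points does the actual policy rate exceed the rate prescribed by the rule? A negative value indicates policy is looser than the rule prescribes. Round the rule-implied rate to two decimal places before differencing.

1.49 pp

Output 0.51% above potential → ŷ = 0.51.
r = 2.01 + (-0.03) + 0.77 × (-0.03 − 1.64) + 1.3 × 0.51
   = 2.01 − 0.03 − 1.2859 + 0.663 = 1.36
Deviation = 2.85 − 1.36 = 1.49 pp.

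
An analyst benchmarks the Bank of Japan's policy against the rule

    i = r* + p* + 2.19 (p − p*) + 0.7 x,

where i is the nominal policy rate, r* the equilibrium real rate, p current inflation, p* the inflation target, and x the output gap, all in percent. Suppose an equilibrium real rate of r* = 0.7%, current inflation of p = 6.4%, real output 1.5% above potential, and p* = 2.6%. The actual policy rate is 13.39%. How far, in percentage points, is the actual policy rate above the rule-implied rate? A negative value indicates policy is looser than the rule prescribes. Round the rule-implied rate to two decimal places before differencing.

0.72 pp

Output 1.5% above potential → x = 1.5.
i = 0.7 + 2.6 + 2.19 × (6.4 − 2.6) + 0.7 × 1.5
   = 0.7 + 2.6 + 8.322 + 1.05 = 12.67
Deviation = 13.39 − 12.67 = 0.72 pp.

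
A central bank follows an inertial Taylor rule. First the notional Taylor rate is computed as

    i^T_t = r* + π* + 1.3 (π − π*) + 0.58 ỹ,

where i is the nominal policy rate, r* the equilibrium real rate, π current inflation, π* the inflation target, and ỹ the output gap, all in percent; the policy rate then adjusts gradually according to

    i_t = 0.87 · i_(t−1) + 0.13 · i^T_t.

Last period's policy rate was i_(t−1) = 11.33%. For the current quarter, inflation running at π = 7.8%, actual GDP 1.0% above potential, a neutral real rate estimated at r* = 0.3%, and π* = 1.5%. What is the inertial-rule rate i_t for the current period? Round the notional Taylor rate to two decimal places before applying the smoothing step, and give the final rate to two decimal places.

Output 1.0% above potential → ỹ = 1.0.
i^T_t = 0.3 + 1.5 + 1.3 × (7.8 − 1.5) + 0.58 × 1.0
   = 0.3 + 1.5 + 8.19 + 0.58 = 10.57
i_t = 0.87 × 11.33 + 0.13 × 10.57 = 9.8571 + 1.3741 = 11.23

11.23%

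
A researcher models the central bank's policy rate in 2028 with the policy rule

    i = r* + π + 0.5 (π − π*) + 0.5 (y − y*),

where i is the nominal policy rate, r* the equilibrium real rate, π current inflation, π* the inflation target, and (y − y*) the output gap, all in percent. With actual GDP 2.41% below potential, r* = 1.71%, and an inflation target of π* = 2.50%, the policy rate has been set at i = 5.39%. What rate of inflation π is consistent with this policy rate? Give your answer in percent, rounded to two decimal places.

Output 2.41% below potential → (y − y*) = -2.41.
Collecting π: i = r* + (1 + 0.5) π − 0.5 π* + 0.5 (y − y*)
1.5 π = 5.39 − 1.71 + 0.5 × 2.50 − 0.5 × (-2.41) = 6.135
π = 6.135 / 1.5 = 4.09

4.09%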